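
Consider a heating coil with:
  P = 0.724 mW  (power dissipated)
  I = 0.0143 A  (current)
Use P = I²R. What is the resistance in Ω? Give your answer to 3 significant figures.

Rearranging: R = P/I².
P = 0.724 mW = 7.240×10^-4 W; I = 0.0143 A.
R = 3.541 Ω

3.54 Ω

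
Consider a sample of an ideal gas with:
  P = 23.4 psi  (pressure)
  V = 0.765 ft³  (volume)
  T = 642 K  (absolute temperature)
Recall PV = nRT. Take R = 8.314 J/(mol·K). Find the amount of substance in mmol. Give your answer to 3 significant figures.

Rearranging PV = nRT for n: n = PV/(RT).
P = 23.4 psi = 1.613×10^5 Pa; V = 0.765 ft³ = 0.02166 m³; T = 642 K; R = 8.314 J/(mol·K).
n = 0.6548 mol
0.6548 mol × (1 mmol / 0.001000 mol) = 654.8 mmol

655 mmol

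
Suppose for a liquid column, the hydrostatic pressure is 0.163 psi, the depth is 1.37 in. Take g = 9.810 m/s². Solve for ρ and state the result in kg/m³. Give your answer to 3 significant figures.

Rearranging P = ρ·g·h for ρ: ρ = P/(g·h).
P = 0.163 psi = 1124 Pa; h = 1.37 in = 0.03480 m; g = 9.810 m/s².
ρ = 3292 kg/m³

3290 kg/m³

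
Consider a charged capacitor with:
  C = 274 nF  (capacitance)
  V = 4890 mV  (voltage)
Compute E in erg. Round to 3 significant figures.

32.8 erg

E is given directly by: E = ½CV².
C = 274 nF = 2.740×10^-7 F; V = 4890 mV = 4.890 V.
E = 3.276×10^-6 J
3.276×10^-6 J × (1 erg / 1.000×10^-7 J) = 32.76 erg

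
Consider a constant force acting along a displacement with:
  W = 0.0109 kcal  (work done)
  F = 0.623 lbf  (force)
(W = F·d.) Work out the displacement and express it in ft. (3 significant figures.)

Solving W = F·d for d: d = W/F.
W = 0.0109 kcal = 45.61 J; F = 0.623 lbf = 2.771 N.
d = 16.46 m
16.46 m × (1 ft / 0.3048 m) = 53.99 ft

54.0 ft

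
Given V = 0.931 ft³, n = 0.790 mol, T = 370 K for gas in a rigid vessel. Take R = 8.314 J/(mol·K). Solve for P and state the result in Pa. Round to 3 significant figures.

92200 Pa

Directly: P = nRT/V.
V = 0.931 ft³ = 0.02636 m³; n = 0.790 mol; T = 370 K; R = 8.314 J/(mol·K).
P = 92182 Pa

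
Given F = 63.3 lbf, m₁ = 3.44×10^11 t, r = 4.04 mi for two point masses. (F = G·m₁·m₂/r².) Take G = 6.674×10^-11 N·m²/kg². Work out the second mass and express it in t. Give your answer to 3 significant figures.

518 t

From Newton's law of gravitation: m₂ = F·r²/(G·m₁).
F = 63.3 lbf = 281.6 N; m₁ = 3.44×10^11 t = 3.440×10^14 kg; r = 4.04 mi = 6502 m; G = 6.674×10^-11 N·m²/kg².
m₂ = 5.184×10^5 kg
5.184×10^5 kg × (1 t / 1000 kg) = 518.4 t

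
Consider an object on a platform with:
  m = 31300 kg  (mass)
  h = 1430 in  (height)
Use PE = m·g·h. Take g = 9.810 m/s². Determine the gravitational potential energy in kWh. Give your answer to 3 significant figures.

PE is given directly by: PE = mgh.
m = 31300 kg; h = 1430 in = 36.32 m; g = 9.810 m/s².
PE = 1.115×10^7 J
1.115×10^7 J × (1 kWh / 3.600×10^6 J) = 3.098 kWh

3.10 kWh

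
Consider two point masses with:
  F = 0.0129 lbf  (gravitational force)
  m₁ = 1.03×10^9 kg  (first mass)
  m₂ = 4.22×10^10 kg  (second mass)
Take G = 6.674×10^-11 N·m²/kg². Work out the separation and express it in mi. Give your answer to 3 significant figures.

From Newton's law of gravitation: r = √(G·m₁m₂/F).
F = 0.0129 lbf = 0.05738 N; m₁ = 1.03×10^9 kg; m₂ = 4.22×10^10 kg; G = 6.674×10^-11 N·m²/kg².
r = 2.248×10^5 m
2.248×10^5 m × (1 mi / 1609 m) = 139.7 mi

140 mi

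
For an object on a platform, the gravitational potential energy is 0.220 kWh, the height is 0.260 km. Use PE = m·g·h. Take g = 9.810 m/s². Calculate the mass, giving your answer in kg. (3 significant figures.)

Solving PE = m·g·h for m: m = PE/(g·h).
PE = 0.220 kWh = 7.920×10^5 J; h = 0.260 km = 260.0 m; g = 9.810 m/s².
m = 310.5 kg

311 kg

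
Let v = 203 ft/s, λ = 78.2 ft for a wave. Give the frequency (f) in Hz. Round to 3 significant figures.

Rearranging: f = v/λ.
v = 203 ft/s = 61.87 m/s; λ = 78.2 ft = 23.84 m.
f = 2.596 Hz

2.60 Hz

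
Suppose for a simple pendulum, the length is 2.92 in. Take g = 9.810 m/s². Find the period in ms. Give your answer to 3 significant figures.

Directly: T = 2π√(L/g).
L = 2.92 in = 0.07417 m; g = 9.810 m/s².
T = 0.5463 s
0.5463 s × (1 ms / 0.001000 s) = 546.3 ms

546 ms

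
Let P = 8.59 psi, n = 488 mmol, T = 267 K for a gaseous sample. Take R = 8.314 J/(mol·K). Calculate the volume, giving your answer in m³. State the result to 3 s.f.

Rearranging PV = nRT for V: V = nRT/P.
P = 8.59 psi = 59226 Pa; n = 488 mmol = 0.4880 mol; T = 267 K; R = 8.314 J/(mol·K).
V = 0.01829 m³

0.0183 m³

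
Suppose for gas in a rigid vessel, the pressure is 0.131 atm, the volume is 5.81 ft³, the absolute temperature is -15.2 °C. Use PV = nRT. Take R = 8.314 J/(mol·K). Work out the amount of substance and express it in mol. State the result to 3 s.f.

Solving PV = nRT for n: n = PV/(RT).
P = 0.131 atm = 13274 Pa; V = 5.81 ft³ = 0.1645 m³; T = -15.2 °C = 257.9 K; R = 8.314 J/(mol·K).
n = 1.018 mol

1.02 mol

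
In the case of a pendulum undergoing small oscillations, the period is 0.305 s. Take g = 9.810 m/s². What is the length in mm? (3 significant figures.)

23.1 mm

Solving T = 2π√(L/g) for L: L = g·(T/2π)².
T = 0.305 s; g = 9.810 m/s².
L = 0.02312 m
0.02312 m × (1 mm / 0.001000 m) = 23.12 mm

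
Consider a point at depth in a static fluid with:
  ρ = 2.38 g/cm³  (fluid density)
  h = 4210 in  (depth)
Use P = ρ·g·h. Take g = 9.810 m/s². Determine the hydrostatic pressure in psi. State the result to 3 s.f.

362 psi

Directly: P = ρgh.
ρ = 2.38 g/cm³ = 2380 kg/m³; h = 4210 in = 106.9 m; g = 9.810 m/s².
P = 2.497×10^6 Pa
2.497×10^6 Pa × (1 psi / 6895 Pa) = 362.1 psi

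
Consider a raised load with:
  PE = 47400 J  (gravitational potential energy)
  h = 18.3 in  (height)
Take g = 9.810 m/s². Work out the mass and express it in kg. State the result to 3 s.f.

Solving PE = m·g·h for m: m = PE/(g·h).
PE = 47400 J; h = 18.3 in = 0.4648 m; g = 9.810 m/s².
m = 10395 kg

10400 kg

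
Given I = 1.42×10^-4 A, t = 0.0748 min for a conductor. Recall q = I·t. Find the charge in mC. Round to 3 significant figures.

Directly: q = It.
I = 1.42×10^-4 A; t = 0.0748 min = 4.488 s.
q = 6.373×10^-4 C  (the unit combination reduces to A·s = C)
6.373×10^-4 C × (1 mC / 0.001000 C) = 0.6373 mC

0.637 mC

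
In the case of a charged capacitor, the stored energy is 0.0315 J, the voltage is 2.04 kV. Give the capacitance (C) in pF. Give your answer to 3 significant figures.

15100 pF

Solving E = ½C·V² for C: C = 2E/V².
E = 0.0315 J; V = 2.04 kV = 2040 V.
C = 1.514×10^-8 F
1.514×10^-8 F × (1 pF / 1.000×10^-12 F) = 15138 pF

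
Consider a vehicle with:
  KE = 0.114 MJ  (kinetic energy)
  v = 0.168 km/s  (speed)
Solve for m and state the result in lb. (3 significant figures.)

17.8 lb

Rearranging: m = 2·KE/v².
KE = 0.114 MJ = 1.140×10^5 J; v = 0.168 km/s = 168.0 m/s.
m = 8.078 kg
8.078 kg × (1 lb / 0.4536 kg) = 17.81 lb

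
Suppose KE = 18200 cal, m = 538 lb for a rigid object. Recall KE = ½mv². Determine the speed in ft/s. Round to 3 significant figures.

82.0 ft/s

Rearranging KE = ½mv² for v: v = √(2·KE/m).
KE = 18200 cal = 76149 J; m = 538 lb = 244.0 kg.
v = 24.98 m/s
24.98 m/s × (1 ft/s / 0.3048 m/s) = 81.96 ft/s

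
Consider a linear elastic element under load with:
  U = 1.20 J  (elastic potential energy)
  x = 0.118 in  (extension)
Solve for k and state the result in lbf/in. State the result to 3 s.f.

Solving U = ½k·x² for k: k = 2U/x².
U = 1.20 J; x = 0.118 in = 0.002997 m.
k = 2.672×10^5 N/m
2.672×10^5 N/m × (1 lbf/in / 175.1 N/m) = 1526 lbf/in

1530 lbf/in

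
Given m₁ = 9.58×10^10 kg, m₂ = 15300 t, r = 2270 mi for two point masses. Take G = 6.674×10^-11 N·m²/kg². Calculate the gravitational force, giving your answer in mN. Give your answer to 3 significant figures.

0.00733 mN

From Newton's law of gravitation: F = Gm₁m₂/r².
m₁ = 9.58×10^10 kg; m₂ = 15300 t = 1.530×10^7 kg; r = 2270 mi = 3.653×10^6 m; G = 6.674×10^-11 N·m²/kg².
F = 7.330×10^-6 N  (the unit combination reduces to kg·m/s² = N)
7.330×10^-6 N × (1 mN / 0.001000 N) = 0.007330 mN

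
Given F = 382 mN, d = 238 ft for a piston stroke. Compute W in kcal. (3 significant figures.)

W is given directly by: W = F·d.
F = 382 mN = 0.3820 N; d = 238 ft = 72.54 m.
W = 27.71 J  (the unit combination reduces to kg·m²/s² = J)
27.71 J × (1 kcal / 4184 J) = 0.006623 kcal

0.00662 kcal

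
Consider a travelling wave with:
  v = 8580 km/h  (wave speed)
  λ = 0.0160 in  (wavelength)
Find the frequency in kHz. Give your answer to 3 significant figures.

5860 kHz

Rearranging: f = v/λ.
v = 8580 km/h = 2383 m/s; λ = 0.0160 in = 4.064×10^-4 m.
f = 5.865×10^6 Hz
5.865×10^6 Hz × (1 kHz / 1000 Hz) = 5865 kHz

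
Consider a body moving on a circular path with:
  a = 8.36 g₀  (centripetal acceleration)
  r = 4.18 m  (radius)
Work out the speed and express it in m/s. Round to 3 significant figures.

18.5 m/s

Rearranging: v = √(a·r).
a = 8.36 g₀ = 81.98 m/s²; r = 4.18 m.
v = 18.51 m/s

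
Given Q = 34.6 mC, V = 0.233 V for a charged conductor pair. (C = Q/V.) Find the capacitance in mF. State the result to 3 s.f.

148 mF

Directly: C = Q/V.
Q = 34.6 mC = 0.03460 C; V = 0.233 V.
C = 0.1485 F
0.1485 F × (1 mF / 0.001000 F) = 148.5 mF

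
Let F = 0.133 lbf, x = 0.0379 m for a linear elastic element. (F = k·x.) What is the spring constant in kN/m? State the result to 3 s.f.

Rearranging F = k·x for k: k = F/x.
F = 0.133 lbf = 0.5916 N; x = 0.0379 m.
k = 15.61 N/m
15.61 N/m × (1 kN/m / 1000 N/m) = 0.01561 kN/m

0.0156 kN/m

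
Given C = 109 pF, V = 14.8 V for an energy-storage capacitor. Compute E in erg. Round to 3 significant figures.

0.119 erg

Directly: E = ½CV².
C = 109 pF = 1.090×10^-10 F; V = 14.8 V.
E = 1.194×10^-8 J
1.194×10^-8 J × (1 erg / 1.000×10^-7 J) = 0.1194 erg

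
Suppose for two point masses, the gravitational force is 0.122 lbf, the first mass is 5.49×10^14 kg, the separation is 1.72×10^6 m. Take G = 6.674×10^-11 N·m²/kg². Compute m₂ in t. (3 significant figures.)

43800 t

Rearranging F = G·m₁·m₂/r² for m₂: m₂ = F·r²/(G·m₁).
F = 0.122 lbf = 0.5427 N; m₁ = 5.49×10^14 kg; r = 1.72×10^6 m; G = 6.674×10^-11 N·m²/kg².
m₂ = 4.382×10^7 kg
4.382×10^7 kg × (1 t / 1000 kg) = 43817 t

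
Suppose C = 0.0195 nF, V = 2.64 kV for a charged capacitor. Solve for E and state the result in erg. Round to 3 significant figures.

Directly: E = ½CV².
C = 0.0195 nF = 1.950×10^-11 F; V = 2.64 kV = 2640 V.
E = 6.795×10^-5 J
6.795×10^-5 J × (1 erg / 1.000×10^-7 J) = 679.5 erg

680 erg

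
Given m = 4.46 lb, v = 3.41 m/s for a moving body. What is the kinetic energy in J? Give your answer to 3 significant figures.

11.8 J

KE is given directly by: KE = ½mv².
m = 4.46 lb = 2.023 kg; v = 3.41 m/s.
KE = 11.76 J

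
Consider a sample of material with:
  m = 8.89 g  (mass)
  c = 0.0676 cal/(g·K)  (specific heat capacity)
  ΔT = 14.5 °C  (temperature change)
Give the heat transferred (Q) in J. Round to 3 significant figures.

36.5 J

Directly: Q = mcΔT.
m = 8.89 g = 0.008890 kg; c = 0.0676 cal/(g·K) = 282.8 J/(kg·K); ΔT = 14.5 °C = 14.50 K.
Q = 36.46 J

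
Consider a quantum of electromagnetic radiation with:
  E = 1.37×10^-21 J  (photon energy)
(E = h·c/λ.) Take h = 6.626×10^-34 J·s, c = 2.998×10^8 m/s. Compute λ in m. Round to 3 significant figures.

1.45×10^-4 m

Rearranging E = h·c/λ for λ: λ = hc/E.
E = 1.37×10^-21 J; h = 6.626×10^-34 J·s; c = 2.998×10^8 m/s.
λ = 1.450×10^-4 m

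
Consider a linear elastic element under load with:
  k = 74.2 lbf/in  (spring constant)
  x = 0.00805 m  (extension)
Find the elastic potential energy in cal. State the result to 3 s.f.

U is given directly by: U = ½kx².
k = 74.2 lbf/in = 12994 N/m; x = 0.00805 m.
U = 0.4210 J  (the unit combination reduces to kg·m²/s² = J)
0.4210 J × (1 cal / 4.184 J) = 0.1006 cal

0.101 cal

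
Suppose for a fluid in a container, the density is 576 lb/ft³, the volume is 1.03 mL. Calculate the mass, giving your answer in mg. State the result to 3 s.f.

9500 mg

Rearranging ρ = m/V for m: m = ρV.
ρ = 576 lb/ft³ = 9227 kg/m³; V = 1.03 mL = 1.030×10^-6 m³.
m = 0.009503 kg
0.009503 kg × (1 mg / 1.000×10^-6 kg) = 9503 mg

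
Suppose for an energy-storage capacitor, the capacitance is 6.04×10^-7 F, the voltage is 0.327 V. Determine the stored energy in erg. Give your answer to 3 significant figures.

Directly: E = ½CV².
C = 6.04×10^-7 F; V = 0.327 V.
E = 3.229×10^-8 J  (the unit combination reduces to kg·m²/s² = J)
3.229×10^-8 J × (1 erg / 1.000×10^-7 J) = 0.3229 erg

0.323 erg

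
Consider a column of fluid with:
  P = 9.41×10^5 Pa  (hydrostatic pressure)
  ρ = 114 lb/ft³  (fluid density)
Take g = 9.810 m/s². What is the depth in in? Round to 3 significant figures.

Rearranging: h = P/(ρ·g).
P = 9.41×10^5 Pa; ρ = 114 lb/ft³ = 1826 kg/m³; g = 9.810 m/s².
h = 52.53 m
52.53 m × (1 in / 0.02540 m) = 2068 in

2070 in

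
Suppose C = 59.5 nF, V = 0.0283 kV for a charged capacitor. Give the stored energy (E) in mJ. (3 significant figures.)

Directly: E = ½CV².
C = 59.5 nF = 5.950×10^-8 F; V = 0.0283 kV = 28.30 V.
E = 2.383×10^-5 J
2.383×10^-5 J × (1 mJ / 0.001000 J) = 0.02383 mJ

0.0238 mJ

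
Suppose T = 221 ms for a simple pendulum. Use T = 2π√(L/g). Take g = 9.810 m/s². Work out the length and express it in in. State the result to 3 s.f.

Solving T = 2π√(L/g) for L: L = g·(T/2π)².
T = 221 ms = 0.2210 s; g = 9.810 m/s².
L = 0.01214 m
0.01214 m × (1 in / 0.02540 m) = 0.4778 in

0.478 in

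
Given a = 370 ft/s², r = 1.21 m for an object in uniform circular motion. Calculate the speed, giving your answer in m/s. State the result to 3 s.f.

Rearranging a = v²/r for v: v = √(a·r).
a = 370 ft/s² = 112.8 m/s²; r = 1.21 m.
v = 11.68 m/s

11.7 m/s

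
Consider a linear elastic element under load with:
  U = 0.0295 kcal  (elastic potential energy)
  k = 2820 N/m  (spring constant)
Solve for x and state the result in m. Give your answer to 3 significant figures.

Rearranging U = ½k·x² for x: x = √(2U/k).
U = 0.0295 kcal = 123.4 J; k = 2820 N/m.
x = 0.2959 m

0.296 m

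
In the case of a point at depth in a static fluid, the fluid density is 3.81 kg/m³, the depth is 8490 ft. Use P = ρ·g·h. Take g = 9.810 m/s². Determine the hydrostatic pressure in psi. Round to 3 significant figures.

P is given directly by: P = ρgh.
ρ = 3.81 kg/m³; h = 8490 ft = 2588 m; g = 9.810 m/s².
P = 96720 Pa  (the unit combination reduces to kg/(m·s²) = Pa)
96720 Pa × (1 psi / 6895 Pa) = 14.03 psi

14.0 psi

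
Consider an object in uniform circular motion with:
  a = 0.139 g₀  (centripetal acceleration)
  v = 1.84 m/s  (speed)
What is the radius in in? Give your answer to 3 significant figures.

97.8 in

Rearranging a = v²/r for r: r = v²/a.
a = 0.139 g₀ = 1.363 m/s²; v = 1.84 m/s.
r = 2.484 m
2.484 m × (1 in / 0.02540 m) = 97.78 in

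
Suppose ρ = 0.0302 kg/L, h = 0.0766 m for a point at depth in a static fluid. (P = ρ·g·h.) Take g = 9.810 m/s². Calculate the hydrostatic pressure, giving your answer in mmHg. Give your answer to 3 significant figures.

Directly: P = ρgh.
ρ = 0.0302 kg/L = 30.20 kg/m³; h = 0.0766 m; g = 9.810 m/s².
P = 22.69 Pa
22.69 Pa × (1 mmHg / 133.3 Pa) = 0.1702 mmHg

0.170 mmHg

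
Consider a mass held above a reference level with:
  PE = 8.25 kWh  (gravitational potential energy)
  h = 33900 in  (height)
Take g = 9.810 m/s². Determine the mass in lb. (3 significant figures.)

7750 lb

Rearranging: m = PE/(g·h).
PE = 8.25 kWh = 2.970×10^7 J; h = 33900 in = 861.1 m; g = 9.810 m/s².
m = 3516 kg
3516 kg × (1 lb / 0.4536 kg) = 7752 lb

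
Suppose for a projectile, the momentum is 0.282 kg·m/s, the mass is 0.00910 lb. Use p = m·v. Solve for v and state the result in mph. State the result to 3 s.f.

153 mph

Solving p = m·v for v: v = p/m.
p = 0.282 kg·m/s; m = 0.00910 lb = 0.004128 kg.
v = 68.32 m/s
68.32 m/s × (1 mph / 0.4470 m/s) = 152.8 mph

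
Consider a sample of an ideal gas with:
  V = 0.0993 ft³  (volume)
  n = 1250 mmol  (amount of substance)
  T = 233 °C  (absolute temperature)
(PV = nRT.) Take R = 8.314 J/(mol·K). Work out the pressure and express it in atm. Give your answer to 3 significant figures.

Directly: P = nRT/V.
V = 0.0993 ft³ = 0.002812 m³; n = 1250 mmol = 1.250 mol; T = 233 °C = 506.1 K; R = 8.314 J/(mol·K).
P = 1.871×10^6 Pa
1.871×10^6 Pa × (1 atm / 1.013×10^5 Pa) = 18.46 atm

18.5 atm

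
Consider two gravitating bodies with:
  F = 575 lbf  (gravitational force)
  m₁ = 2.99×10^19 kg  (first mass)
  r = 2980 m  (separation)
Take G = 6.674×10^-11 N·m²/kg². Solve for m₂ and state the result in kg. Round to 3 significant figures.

11.4 kg

From Newton's law of gravitation: m₂ = F·r²/(G·m₁).
F = 575 lbf = 2558 N; m₁ = 2.99×10^19 kg; r = 2980 m; G = 6.674×10^-11 N·m²/kg².
m₂ = 11.38 kg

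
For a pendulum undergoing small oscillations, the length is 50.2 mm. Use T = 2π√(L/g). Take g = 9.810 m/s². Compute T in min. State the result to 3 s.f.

0.00749 min

T is given directly by: T = 2π√(L/g).
L = 50.2 mm = 0.05020 m; g = 9.810 m/s².
T = 0.4495 s
0.4495 s × (1 min / 60.00 s) = 0.007491 min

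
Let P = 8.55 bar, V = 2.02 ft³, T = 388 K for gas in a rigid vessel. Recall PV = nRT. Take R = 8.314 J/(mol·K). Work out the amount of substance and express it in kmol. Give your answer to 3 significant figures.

Rearranging: n = PV/(RT).
P = 8.55 bar = 8.550×10^5 Pa; V = 2.02 ft³ = 0.05720 m³; T = 388 K; R = 8.314 J/(mol·K).
n = 15.16 mol
15.16 mol × (1 kmol / 1000 mol) = 0.01516 kmol

0.0152 kmol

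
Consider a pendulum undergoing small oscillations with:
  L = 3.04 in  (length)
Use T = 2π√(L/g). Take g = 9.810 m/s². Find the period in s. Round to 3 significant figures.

0.557 s

Directly: T = 2π√(L/g).
L = 3.04 in = 0.07722 m; g = 9.810 m/s².
T = 0.5574 s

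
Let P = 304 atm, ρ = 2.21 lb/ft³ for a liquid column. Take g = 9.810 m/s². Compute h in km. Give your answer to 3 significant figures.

88.7 km

Rearranging: h = P/(ρ·g).
P = 304 atm = 3.080×10^7 Pa; ρ = 2.21 lb/ft³ = 35.40 kg/m³; g = 9.810 m/s².
h = 88697 m
88697 m × (1 km / 1000 m) = 88.70 km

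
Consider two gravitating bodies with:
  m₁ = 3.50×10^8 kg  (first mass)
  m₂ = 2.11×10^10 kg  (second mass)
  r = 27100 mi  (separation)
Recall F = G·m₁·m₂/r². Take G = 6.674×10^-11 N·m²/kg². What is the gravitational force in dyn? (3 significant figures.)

From Newton's law of gravitation: F = Gm₁m₂/r².
m₁ = 3.50×10^8 kg; m₂ = 2.11×10^10 kg; r = 27100 mi = 4.361×10^7 m; G = 6.674×10^-11 N·m²/kg².
F = 2.591×10^-7 N
2.591×10^-7 N × (1 dyn / 1.000×10^-5 N) = 0.02591 dyn

0.0259 dyn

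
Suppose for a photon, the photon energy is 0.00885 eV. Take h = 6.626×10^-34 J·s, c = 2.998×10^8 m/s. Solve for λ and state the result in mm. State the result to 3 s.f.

Rearranging: λ = hc/E.
E = 0.00885 eV = 1.418×10^-21 J; h = 6.626×10^-34 J·s; c = 2.998×10^8 m/s.
λ = 1.401×10^-4 m
1.401×10^-4 m × (1 mm / 0.001000 m) = 0.1401 mm

0.140 mm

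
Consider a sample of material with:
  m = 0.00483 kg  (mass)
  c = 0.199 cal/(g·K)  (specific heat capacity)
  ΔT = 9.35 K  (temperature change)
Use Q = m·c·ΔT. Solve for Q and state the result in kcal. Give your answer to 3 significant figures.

0.00899 kcal

Directly: Q = mcΔT.
m = 0.00483 kg; c = 0.199 cal/(g·K) = 832.6 J/(kg·K); ΔT = 9.35 K.
Q = 37.60 J
37.60 J × (1 kcal / 4184 J) = 0.008987 kcal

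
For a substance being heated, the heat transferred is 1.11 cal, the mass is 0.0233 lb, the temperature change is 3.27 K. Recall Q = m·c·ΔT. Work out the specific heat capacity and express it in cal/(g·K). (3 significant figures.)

Rearranging Q = m·c·ΔT for c: c = Q/(m·ΔT).
Q = 1.11 cal = 4.644 J; m = 0.0233 lb = 0.01057 kg; ΔT = 3.27 K.
c = 134.4 J/(kg·K)
134.4 J/(kg·K) × (1 cal/(g·K) / 4184 J/(kg·K)) = 0.03212 cal/(g·K)

0.0321 cal/(g·K)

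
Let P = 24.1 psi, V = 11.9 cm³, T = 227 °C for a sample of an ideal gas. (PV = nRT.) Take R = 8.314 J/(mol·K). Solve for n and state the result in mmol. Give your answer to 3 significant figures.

From the ideal-gas law: n = PV/(RT).
P = 24.1 psi = 1.662×10^5 Pa; V = 11.9 cm³ = 1.190×10^-5 m³; T = 227 °C = 500.1 K; R = 8.314 J/(mol·K).
n = 4.755×10^-4 mol
4.755×10^-4 mol × (1 mmol / 0.001000 mol) = 0.4755 mmol

0.476 mmol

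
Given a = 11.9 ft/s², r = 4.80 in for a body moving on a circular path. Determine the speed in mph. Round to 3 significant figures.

Rearranging a = v²/r for v: v = √(a·r).
a = 11.9 ft/s² = 3.627 m/s²; r = 4.80 in = 0.1219 m.
v = 0.6650 m/s
0.6650 m/s × (1 mph / 0.4470 m/s) = 1.488 mph

1.49 mph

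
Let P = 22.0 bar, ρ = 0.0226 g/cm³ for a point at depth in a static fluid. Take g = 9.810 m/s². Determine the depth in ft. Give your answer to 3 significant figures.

32600 ft

Solving P = ρ·g·h for h: h = P/(ρ·g).
P = 22.0 bar = 2.200×10^6 Pa; ρ = 0.0226 g/cm³ = 22.60 kg/m³; g = 9.810 m/s².
h = 9923 m
9923 m × (1 ft / 0.3048 m) = 32556 ft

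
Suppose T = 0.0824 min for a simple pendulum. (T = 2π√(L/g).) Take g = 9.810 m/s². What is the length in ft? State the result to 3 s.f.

19.9 ft

Rearranging: L = g·(T/2π)².
T = 0.0824 min = 4.944 s; g = 9.810 m/s².
L = 6.074 m
6.074 m × (1 ft / 0.3048 m) = 19.93 ft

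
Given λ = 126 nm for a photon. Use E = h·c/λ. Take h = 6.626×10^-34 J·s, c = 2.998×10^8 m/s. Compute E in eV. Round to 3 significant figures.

9.84 eV

E is given directly by: E = hc/λ.
λ = 126 nm = 1.260×10^-7 m; h = 6.626×10^-34 J·s; c = 2.998×10^8 m/s.
E = 1.577×10^-18 J  (the unit combination reduces to kg·m²/s² = J)
1.577×10^-18 J × (1 eV / 1.602×10^-19 J) = 9.840 eV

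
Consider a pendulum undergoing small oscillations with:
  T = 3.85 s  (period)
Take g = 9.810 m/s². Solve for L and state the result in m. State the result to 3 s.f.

Rearranging: L = g·(T/2π)².
T = 3.85 s; g = 9.810 m/s².
L = 3.683 m

3.68 m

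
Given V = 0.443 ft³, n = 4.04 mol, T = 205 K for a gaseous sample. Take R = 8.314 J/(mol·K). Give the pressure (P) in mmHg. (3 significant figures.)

From the ideal-gas law: P = nRT/V.
V = 0.443 ft³ = 0.01254 m³; n = 4.04 mol; T = 205 K; R = 8.314 J/(mol·K).
P = 5.489×10^5 Pa
5.489×10^5 Pa × (1 mmHg / 133.3 Pa) = 4117 mmHg

4120 mmHg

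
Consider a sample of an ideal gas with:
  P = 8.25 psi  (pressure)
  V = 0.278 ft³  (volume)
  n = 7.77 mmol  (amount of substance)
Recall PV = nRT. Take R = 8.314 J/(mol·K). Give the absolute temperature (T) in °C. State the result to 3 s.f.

6660 °C

Solving PV = nRT for T: T = PV/(nR).
P = 8.25 psi = 56882 Pa; V = 0.278 ft³ = 0.007872 m³; n = 7.77 mmol = 0.007770 mol; R = 8.314 J/(mol·K).
T = 6932 K
6932 K − 273.15 = 6658 °C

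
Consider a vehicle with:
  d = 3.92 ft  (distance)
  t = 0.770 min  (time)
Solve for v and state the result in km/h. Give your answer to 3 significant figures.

0.0931 km/h

Directly: v = d/t.
d = 3.92 ft = 1.195 m; t = 0.770 min = 46.20 s.
v = 0.02586 m/s
0.02586 m/s × (1 km/h / 0.2778 m/s) = 0.09310 km/h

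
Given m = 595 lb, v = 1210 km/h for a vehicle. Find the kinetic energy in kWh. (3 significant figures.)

KE is given directly by: KE = ½mv².
m = 595 lb = 269.9 kg; v = 1210 km/h = 336.1 m/s.
KE = 1.524×10^7 J
1.524×10^7 J × (1 kWh / 3.600×10^6 J) = 4.235 kWh

4.23 kWh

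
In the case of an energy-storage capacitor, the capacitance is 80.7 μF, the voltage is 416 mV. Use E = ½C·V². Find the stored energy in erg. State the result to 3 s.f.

E is given directly by: E = ½CV².
C = 80.7 μF = 8.070×10^-5 F; V = 416 mV = 0.4160 V.
E = 6.983×10^-6 J  (the unit combination reduces to kg·m²/s² = J)
6.983×10^-6 J × (1 erg / 1.000×10^-7 J) = 69.83 erg

69.8 erg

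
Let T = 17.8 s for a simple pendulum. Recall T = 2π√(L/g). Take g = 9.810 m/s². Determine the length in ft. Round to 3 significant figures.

Solving T = 2π√(L/g) for L: L = g·(T/2π)².
T = 17.8 s; g = 9.810 m/s².
L = 78.73 m
78.73 m × (1 ft / 0.3048 m) = 258.3 ft

258 ft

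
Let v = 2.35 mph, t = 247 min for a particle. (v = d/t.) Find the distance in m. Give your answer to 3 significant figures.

15600 m

Rearranging: d = v·t.
v = 2.35 mph = 1.051 m/s; t = 247 min = 14820 s.
d = 15569 m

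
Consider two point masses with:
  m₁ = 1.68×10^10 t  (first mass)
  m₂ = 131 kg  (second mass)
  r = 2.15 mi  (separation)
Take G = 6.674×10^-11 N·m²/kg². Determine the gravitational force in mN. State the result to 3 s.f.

From Newton's law of gravitation: F = Gm₁m₂/r².
m₁ = 1.68×10^10 t = 1.680×10^13 kg; m₂ = 131 kg; r = 2.15 mi = 3460 m; G = 6.674×10^-11 N·m²/kg².
F = 0.01227 N
0.01227 N × (1 mN / 0.001000 N) = 12.27 mN

12.3 mN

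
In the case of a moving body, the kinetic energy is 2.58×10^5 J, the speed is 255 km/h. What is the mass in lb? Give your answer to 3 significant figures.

227 lb

Rearranging KE = ½mv² for m: m = 2·KE/v².
KE = 2.58×10^5 J; v = 255 km/h = 70.83 m/s.
m = 102.8 kg
102.8 kg × (1 lb / 0.4536 kg) = 226.7 lb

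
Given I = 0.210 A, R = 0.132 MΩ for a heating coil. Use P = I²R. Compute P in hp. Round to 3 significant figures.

7.81 hp

Directly: P = I²R.
I = 0.210 A; R = 0.132 MΩ = 1.320×10^5 Ω.
P = 5821 W
5821 W × (1 hp / 745.7 W) = 7.806 hp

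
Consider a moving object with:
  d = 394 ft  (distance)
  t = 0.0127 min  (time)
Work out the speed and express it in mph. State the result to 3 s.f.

353 mph

Directly: v = d/t.
d = 394 ft = 120.1 m; t = 0.0127 min = 0.7620 s.
v = 157.6 m/s
157.6 m/s × (1 mph / 0.4470 m/s) = 352.5 mph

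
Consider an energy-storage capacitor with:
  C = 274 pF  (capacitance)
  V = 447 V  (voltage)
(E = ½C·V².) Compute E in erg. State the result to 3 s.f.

Directly: E = ½CV².
C = 274 pF = 2.740×10^-10 F; V = 447 V.
E = 2.737×10^-5 J
2.737×10^-5 J × (1 erg / 1.000×10^-7 J) = 273.7 erg

274 erg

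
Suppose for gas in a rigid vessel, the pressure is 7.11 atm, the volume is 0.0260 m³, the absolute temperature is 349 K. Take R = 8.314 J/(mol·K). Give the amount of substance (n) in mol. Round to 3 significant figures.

6.46 mol

From the ideal-gas law: n = PV/(RT).
P = 7.11 atm = 7.204×10^5 Pa; V = 0.0260 m³; T = 349 K; R = 8.314 J/(mol·K).
n = 6.455 mol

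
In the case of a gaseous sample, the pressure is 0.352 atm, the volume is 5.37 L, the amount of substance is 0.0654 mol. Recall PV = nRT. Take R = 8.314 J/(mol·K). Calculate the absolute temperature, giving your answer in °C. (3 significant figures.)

79.1 °C

From the ideal-gas law: T = PV/(nR).
P = 0.352 atm = 35666 Pa; V = 5.37 L = 0.005370 m³; n = 0.0654 mol; R = 8.314 J/(mol·K).
T = 352.2 K
352.2 K − 273.15 = 79.10 °C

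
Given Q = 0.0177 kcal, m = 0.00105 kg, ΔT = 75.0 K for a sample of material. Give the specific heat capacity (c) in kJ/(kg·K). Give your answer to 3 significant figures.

0.940 kJ/(kg·K)

Rearranging: c = Q/(m·ΔT).
Q = 0.0177 kcal = 74.06 J; m = 0.00105 kg; ΔT = 75.0 K.
c = 940.4 J/(kg·K)
940.4 J/(kg·K) × (1 kJ/(kg·K) / 1000 J/(kg·K)) = 0.9404 kJ/(kg·K)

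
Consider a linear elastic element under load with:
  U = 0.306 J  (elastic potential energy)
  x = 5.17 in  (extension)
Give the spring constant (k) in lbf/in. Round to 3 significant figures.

0.203 lbf/in

Solving U = ½k·x² for k: k = 2U/x².
U = 0.306 J; x = 5.17 in = 0.1313 m.
k = 35.49 N/m
35.49 N/m × (1 lbf/in / 175.1 N/m) = 0.2027 lbf/in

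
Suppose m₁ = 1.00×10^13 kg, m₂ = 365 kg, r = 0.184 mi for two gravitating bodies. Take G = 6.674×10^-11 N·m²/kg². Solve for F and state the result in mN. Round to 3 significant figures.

From Newton's law of gravitation: F = Gm₁m₂/r².
m₁ = 1.00×10^13 kg; m₂ = 365 kg; r = 0.184 mi = 296.1 m; G = 6.674×10^-11 N·m²/kg².
F = 2.778 N  (the unit combination reduces to kg·m/s² = N)
2.778 N × (1 mN / 0.001000 N) = 2778 mN

2780 mN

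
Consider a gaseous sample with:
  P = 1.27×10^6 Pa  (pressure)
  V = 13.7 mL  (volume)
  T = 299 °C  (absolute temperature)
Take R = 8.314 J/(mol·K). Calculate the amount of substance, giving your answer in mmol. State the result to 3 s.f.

From the ideal-gas law: n = PV/(RT).
P = 1.27×10^6 Pa; V = 13.7 mL = 1.370×10^-5 m³; T = 299 °C = 572.1 K; R = 8.314 J/(mol·K).
n = 0.003658 mol
0.003658 mol × (1 mmol / 0.001000 mol) = 3.658 mmol

3.66 mmol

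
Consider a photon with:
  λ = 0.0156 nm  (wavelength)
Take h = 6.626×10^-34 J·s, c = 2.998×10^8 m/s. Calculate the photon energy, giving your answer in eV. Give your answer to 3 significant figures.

79500 eV

Directly: E = hc/λ.
λ = 0.0156 nm = 1.560×10^-11 m; h = 6.626×10^-34 J·s; c = 2.998×10^8 m/s.
E = 1.273×10^-14 J  (the unit combination reduces to kg·m²/s² = J)
1.273×10^-14 J × (1 eV / 1.602×10^-19 J) = 79478 eV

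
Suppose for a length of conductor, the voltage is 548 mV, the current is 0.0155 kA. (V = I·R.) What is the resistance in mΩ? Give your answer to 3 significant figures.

35.4 mΩ

Solving V = I·R for R: R = V/I.
V = 548 mV = 0.5480 V; I = 0.0155 kA = 15.50 A.
R = 0.03535 Ω
0.03535 Ω × (1 mΩ / 0.001000 Ω) = 35.35 mΩ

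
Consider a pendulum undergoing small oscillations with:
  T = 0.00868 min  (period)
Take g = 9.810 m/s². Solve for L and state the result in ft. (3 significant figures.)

0.221 ft

Rearranging T = 2π√(L/g) for L: L = g·(T/2π)².
T = 0.00868 min = 0.5208 s; g = 9.810 m/s².
L = 0.06740 m
0.06740 m × (1 ft / 0.3048 m) = 0.2211 ft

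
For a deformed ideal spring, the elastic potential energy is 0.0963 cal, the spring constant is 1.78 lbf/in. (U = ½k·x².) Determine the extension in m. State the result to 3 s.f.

Rearranging U = ½k·x² for x: x = √(2U/k).
U = 0.0963 cal = 0.4029 J; k = 1.78 lbf/in = 311.7 N/m.
x = 0.05084 m

0.0508 m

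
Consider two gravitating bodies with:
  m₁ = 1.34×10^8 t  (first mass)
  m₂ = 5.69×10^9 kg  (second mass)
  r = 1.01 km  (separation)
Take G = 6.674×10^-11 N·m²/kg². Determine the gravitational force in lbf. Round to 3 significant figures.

11200 lbf

Directly: F = Gm₁m₂/r².
m₁ = 1.34×10^8 t = 1.340×10^11 kg; m₂ = 5.69×10^9 kg; r = 1.01 km = 1010 m; G = 6.674×10^-11 N·m²/kg².
F = 49884 N
49884 N × (1 lbf / 4.448 N) = 11214 lbf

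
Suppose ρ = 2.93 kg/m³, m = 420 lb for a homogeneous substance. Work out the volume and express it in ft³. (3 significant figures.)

Solving ρ = m/V for V: V = m/ρ.
ρ = 2.93 kg/m³; m = 420 lb = 190.5 kg.
V = 65.02 m³
65.02 m³ × (1 ft³ / 0.02832 m³) = 2296 ft³

2300 ft³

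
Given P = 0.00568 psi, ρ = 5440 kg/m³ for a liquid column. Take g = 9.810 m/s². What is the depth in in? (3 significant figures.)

Solving P = ρ·g·h for h: h = P/(ρ·g).
P = 0.00568 psi = 39.16 Pa; ρ = 5440 kg/m³; g = 9.810 m/s².
h = 7.338×10^-4 m
7.338×10^-4 m × (1 in / 0.02540 m) = 0.02889 in

0.0289 in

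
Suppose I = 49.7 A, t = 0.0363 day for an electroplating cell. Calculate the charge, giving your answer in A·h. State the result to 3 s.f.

q is given directly by: q = It.
I = 49.7 A; t = 0.0363 day = 3136 s.
q = 1.559×10^5 C
1.559×10^5 C × (1 A·h / 3600 C) = 43.30 A·h

43.3 A·h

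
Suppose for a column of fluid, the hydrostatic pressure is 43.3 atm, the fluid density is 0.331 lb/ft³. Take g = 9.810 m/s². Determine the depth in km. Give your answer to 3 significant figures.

Rearranging P = ρ·g·h for h: h = P/(ρ·g).
P = 43.3 atm = 4.387×10^6 Pa; ρ = 0.331 lb/ft³ = 5.302 kg/m³; g = 9.810 m/s².
h = 84350 m
84350 m × (1 km / 1000 m) = 84.35 km

84.4 km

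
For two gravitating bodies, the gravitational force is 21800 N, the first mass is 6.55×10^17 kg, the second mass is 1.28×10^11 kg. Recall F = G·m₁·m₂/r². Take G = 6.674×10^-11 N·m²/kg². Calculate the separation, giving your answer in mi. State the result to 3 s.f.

9960 mi

From Newton's law of gravitation: r = √(G·m₁m₂/F).
F = 21800 N; m₁ = 6.55×10^17 kg; m₂ = 1.28×10^11 kg; G = 6.674×10^-11 N·m²/kg².
r = 1.602×10^7 m
1.602×10^7 m × (1 mi / 1609 m) = 9955 mi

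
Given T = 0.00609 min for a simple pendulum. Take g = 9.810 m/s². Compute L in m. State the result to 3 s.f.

0.0332 m

Rearranging: L = g·(T/2π)².
T = 0.00609 min = 0.3654 s; g = 9.810 m/s².
L = 0.03318 m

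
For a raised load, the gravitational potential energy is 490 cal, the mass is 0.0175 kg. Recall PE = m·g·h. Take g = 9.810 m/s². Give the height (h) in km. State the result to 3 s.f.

Solving PE = m·g·h for h: h = PE/(m·g).
PE = 490 cal = 2050 J; m = 0.0175 kg; g = 9.810 m/s².
h = 11942 m
11942 m × (1 km / 1000 m) = 11.94 km

11.9 km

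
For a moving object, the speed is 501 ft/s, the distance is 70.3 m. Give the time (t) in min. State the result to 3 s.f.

Rearranging: t = d/v.
v = 501 ft/s = 152.7 m/s; d = 70.3 m.
t = 0.4604 s
0.4604 s × (1 min / 60.00 s) = 0.007673 min

0.00767 min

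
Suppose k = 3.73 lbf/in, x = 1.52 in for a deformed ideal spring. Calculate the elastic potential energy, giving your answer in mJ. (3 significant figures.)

487 mJ

Directly: U = ½kx².
k = 3.73 lbf/in = 653.2 N/m; x = 1.52 in = 0.03861 m.
U = 0.4868 J  (the unit combination reduces to kg·m²/s² = J)
0.4868 J × (1 mJ / 0.001000 J) = 486.8 mJ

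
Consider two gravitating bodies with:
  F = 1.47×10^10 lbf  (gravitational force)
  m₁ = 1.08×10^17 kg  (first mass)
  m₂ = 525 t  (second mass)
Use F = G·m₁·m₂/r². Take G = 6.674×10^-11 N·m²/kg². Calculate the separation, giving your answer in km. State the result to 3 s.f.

From Newton's law of gravitation: r = √(G·m₁m₂/F).
F = 1.47×10^10 lbf = 6.539×10^10 N; m₁ = 1.08×10^17 kg; m₂ = 525 t = 5.250×10^5 kg; G = 6.674×10^-11 N·m²/kg².
r = 7.607 m
7.607 m × (1 km / 1000 m) = 0.007607 km

0.00761 km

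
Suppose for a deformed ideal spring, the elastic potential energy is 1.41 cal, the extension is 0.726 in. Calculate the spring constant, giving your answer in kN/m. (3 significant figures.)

Rearranging U = ½k·x² for k: k = 2U/x².
U = 1.41 cal = 5.899 J; x = 0.726 in = 0.01844 m.
k = 34698 N/m
34698 N/m × (1 kN/m / 1000 N/m) = 34.70 kN/m

34.7 kN/m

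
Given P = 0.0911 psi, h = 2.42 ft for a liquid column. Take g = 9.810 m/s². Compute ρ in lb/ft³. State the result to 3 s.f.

5.42 lb/ft³

Solving P = ρ·g·h for ρ: ρ = P/(g·h).
P = 0.0911 psi = 628.1 Pa; h = 2.42 ft = 0.7376 m; g = 9.810 m/s².
ρ = 86.80 kg/m³
86.80 kg/m³ × (1 lb/ft³ / 16.02 kg/m³) = 5.419 lb/ft³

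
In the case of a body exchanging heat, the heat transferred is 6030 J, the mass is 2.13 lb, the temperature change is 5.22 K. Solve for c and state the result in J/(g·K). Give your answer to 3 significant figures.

1.20 J/(g·K)

Rearranging: c = Q/(m·ΔT).
Q = 6030 J; m = 2.13 lb = 0.9662 kg; ΔT = 5.22 K.
c = 1196 J/(kg·K)
1196 J/(kg·K) × (1 J/(g·K) / 1000 J/(kg·K)) = 1.196 J/(g·K)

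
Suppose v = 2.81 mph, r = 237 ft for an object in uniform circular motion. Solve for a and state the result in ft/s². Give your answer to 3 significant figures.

0.0717 ft/s²

a is given directly by: a = v²/r.
v = 2.81 mph = 1.256 m/s; r = 237 ft = 72.24 m.
a = 0.02184 m/s²
0.02184 m/s² × (1 ft/s² / 0.3048 m/s²) = 0.07167 ft/s²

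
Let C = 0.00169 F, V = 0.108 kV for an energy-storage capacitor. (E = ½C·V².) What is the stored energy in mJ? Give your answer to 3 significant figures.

9860 mJ

Directly: E = ½CV².
C = 0.00169 F; V = 0.108 kV = 108.0 V.
E = 9.856 J  (the unit combination reduces to kg·m²/s² = J)
9.856 J × (1 mJ / 0.001000 J) = 9856 mJ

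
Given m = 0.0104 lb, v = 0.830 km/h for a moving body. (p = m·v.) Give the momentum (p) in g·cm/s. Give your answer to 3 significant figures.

109 g·cm/s

p is given directly by: p = mv.
m = 0.0104 lb = 0.004717 kg; v = 0.830 km/h = 0.2306 m/s.
p = 0.001088 kg·m/s
0.001088 kg·m/s × (1 g·cm/s / 1.000×10^-5 kg·m/s) = 108.8 g·cm/s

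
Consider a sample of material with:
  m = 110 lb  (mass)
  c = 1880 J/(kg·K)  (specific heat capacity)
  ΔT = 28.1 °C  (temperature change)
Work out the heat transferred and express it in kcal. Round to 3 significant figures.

630 kcal

Q is given directly by: Q = mcΔT.
m = 110 lb = 49.90 kg; c = 1880 J/(kg·K); ΔT = 28.1 °C = 28.10 K.
Q = 2.636×10^6 J
2.636×10^6 J × (1 kcal / 4184 J) = 630.0 kcal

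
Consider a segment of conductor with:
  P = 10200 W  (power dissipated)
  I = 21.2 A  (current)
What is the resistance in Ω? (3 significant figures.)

22.7 Ω

Rearranging P = I²R for R: R = P/I².
P = 10200 W; I = 21.2 A.
R = 22.69 Ω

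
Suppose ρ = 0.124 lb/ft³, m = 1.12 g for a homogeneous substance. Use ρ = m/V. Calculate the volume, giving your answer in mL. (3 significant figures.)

564 mL

Rearranging: V = m/ρ.
ρ = 0.124 lb/ft³ = 1.986 kg/m³; m = 1.12 g = 0.001120 kg.
V = 5.639×10^-4 m³
5.639×10^-4 m³ × (1 mL / 1.000×10^-6 m³) = 563.9 mL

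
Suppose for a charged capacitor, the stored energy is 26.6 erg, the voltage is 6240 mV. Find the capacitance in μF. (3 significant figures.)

0.137 μF

Solving E = ½C·V² for C: C = 2E/V².
E = 26.6 erg = 2.660×10^-6 J; V = 6240 mV = 6.240 V.
C = 1.366×10^-7 F
1.366×10^-7 F × (1 μF / 1.000×10^-6 F) = 0.1366 μF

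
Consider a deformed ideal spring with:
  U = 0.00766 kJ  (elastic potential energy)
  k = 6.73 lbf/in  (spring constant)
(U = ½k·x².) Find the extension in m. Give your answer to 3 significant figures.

0.114 m

Rearranging: x = √(2U/k).
U = 0.00766 kJ = 7.660 J; k = 6.73 lbf/in = 1179 N/m.
x = 0.1140 m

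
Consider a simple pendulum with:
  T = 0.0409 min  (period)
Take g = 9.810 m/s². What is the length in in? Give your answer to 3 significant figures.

Rearranging: L = g·(T/2π)².
T = 0.0409 min = 2.454 s; g = 9.810 m/s².
L = 1.496 m
1.496 m × (1 in / 0.02540 m) = 58.91 in

58.9 in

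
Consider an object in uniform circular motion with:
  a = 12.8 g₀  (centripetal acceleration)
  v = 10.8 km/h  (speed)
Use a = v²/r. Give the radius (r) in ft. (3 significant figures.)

0.235 ft

Rearranging a = v²/r for r: r = v²/a.
a = 12.8 g₀ = 125.5 m/s²; v = 10.8 km/h = 3.000 m/s.
r = 0.07170 m
0.07170 m × (1 ft / 0.3048 m) = 0.2352 ft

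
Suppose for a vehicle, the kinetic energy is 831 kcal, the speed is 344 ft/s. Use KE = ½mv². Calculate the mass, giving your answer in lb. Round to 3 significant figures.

Solving KE = ½mv² for m: m = 2·KE/v².
KE = 831 kcal = 3.477×10^6 J; v = 344 ft/s = 104.9 m/s.
m = 632.5 kg
632.5 kg × (1 lb / 0.4536 kg) = 1394 lb

1390 lb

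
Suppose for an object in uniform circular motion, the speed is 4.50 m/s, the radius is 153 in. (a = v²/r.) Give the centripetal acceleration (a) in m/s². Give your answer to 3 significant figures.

a is given directly by: a = v²/r.
v = 4.50 m/s; r = 153 in = 3.886 m.
a = 5.211 m/s²

5.21 m/s²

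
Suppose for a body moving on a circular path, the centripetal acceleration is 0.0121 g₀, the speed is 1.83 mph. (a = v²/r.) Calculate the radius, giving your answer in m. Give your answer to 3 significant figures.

Rearranging: r = v²/a.
a = 0.0121 g₀ = 0.1187 m/s²; v = 1.83 mph = 0.8181 m/s.
r = 5.640 m

5.64 m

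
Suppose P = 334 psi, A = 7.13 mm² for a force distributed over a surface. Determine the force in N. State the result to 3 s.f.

Rearranging P = F/A for F: F = P·A.
P = 334 psi = 2.303×10^6 Pa; A = 7.13 mm² = 7.130×10^-6 m².
F = 16.42 N

16.4 N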